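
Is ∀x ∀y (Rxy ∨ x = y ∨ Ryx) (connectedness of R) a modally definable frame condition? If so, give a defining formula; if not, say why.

No

Modal frame validity is preserved under disjoint unions.
Take 3 disjoint single-world reflexive frames: each is trivially connected, but their disjoint union has 3 worlds with no edge between distinct components, so it is not connected.
So no modal formula (or set of formulas) defines exactly the connected frames.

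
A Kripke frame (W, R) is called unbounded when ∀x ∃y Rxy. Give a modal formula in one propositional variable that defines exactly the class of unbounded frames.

The condition is seriality. The D schema □ψ → ◇ψ defines it.
Suppose □ψ→◇ψ is valid. At any x set V(ψ)=W. Then □ψ at x, so ◇ψ at x, so x has a successor.

□ψ → ◇ψ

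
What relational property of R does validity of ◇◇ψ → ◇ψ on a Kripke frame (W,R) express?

This schema is equivalent to the 4 axiom □ψ → □□ψ.
Its frame correspondent is transitivity — ∀x ∀y ∀z (Rxy ∧ Ryz → Rxz).

transitivity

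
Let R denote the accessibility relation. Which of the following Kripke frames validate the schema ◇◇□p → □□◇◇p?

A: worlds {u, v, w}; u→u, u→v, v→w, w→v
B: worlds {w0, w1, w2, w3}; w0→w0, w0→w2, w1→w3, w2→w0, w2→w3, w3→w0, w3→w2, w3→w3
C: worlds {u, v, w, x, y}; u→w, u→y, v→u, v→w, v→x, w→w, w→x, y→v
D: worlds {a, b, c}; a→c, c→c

B, D

Frame correspondent (Sahlqvist): ∀x ∀y ∀z ((xR²y ∧ xR²z) → ∃w (yRw ∧ zR²w)) — i.e. a generalized confluence (Geach) condition.
A: fails — uR²u, uR²w but no t with uRt and wR²t.
B: holds.
C: fails — uR²v, uR²x but no t with vRt and xR²t.
D: holds.
Valid on: B, D.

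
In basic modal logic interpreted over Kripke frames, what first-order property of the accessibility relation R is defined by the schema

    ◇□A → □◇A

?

Suppose ◇□A→□◇A is valid. Take Rxy, Rxz and set V(A)={w : Ryw}. Then □A at y so ◇□A at x, so □◇A at x, so ◇A at z, giving w with Rzw and Ryw.

convergence: ∀x ∀y ∀z (Rxy ∧ Rxz → ∃w (Ryw ∧ Rzw))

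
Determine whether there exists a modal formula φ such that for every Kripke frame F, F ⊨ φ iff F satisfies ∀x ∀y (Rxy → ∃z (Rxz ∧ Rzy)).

The condition is density. A defining modal formula is □□p → □p.
Suppose □□p→□p is valid. Take Rxy and set V(p)={w : xR²w}. Then □□p at x, so □p at x, so p at y, i.e. ∃z(Rxz∧Rzy).

Yes — defined by □□p → □p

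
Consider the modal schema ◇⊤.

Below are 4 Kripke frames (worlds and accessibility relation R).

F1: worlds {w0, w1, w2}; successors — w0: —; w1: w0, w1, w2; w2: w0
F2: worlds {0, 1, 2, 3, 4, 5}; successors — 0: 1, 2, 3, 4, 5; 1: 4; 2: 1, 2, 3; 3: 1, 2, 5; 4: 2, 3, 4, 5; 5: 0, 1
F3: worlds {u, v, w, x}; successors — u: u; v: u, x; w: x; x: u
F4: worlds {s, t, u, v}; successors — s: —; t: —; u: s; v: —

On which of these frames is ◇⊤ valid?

The schema corresponds to seriality: ∀x ∃y Rxy.
F1: fails — world w0 has no successor.
F2: satisfies the condition.
F3: satisfies the condition.
F4: fails — world s has no successor.

F2, F3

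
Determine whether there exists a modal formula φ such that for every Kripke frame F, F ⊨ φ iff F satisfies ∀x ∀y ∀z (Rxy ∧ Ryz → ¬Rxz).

Not definable by any modal formula

Any modally definable frame class is closed under surjective bounded morphisms.
The 3-cycle (worlds 0,1,2 with 0→1→2→0) is intransitive. Mapping every world to a single reflexive point • is a surjective bounded morphism; the reflexive point is not intransitive (R••∧R•• but R••).
So no modal formula (or set of formulas) defines exactly the intransitive frames.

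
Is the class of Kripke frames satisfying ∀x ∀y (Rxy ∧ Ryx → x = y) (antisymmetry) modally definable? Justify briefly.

Any modally definable frame class is closed under surjective bounded morphisms.
The 8-cycle (worlds 0,1,2,3,4,5,6,7 with 0→1→2→3→4→5→6→7→0) is antisymmetric. Sending even-indexed worlds to s and odd-indexed worlds to t is a surjective bounded morphism onto the two-world frame with s↔t, which is not antisymmetric.
Hence antisymmetry is not modally definable.

Not modally definable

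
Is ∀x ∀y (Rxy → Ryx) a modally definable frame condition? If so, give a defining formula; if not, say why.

This is a Sahlqvist condition; the B axiom q → □◇q defines it.
Suppose q→□◇q is valid. Take Rxy and set V(q)={x}. Then q at x, so □◇q at x, so ◇q at y, so some z with Ryz has q; z=x, i.e. Ryx.

Yes, by q → □◇q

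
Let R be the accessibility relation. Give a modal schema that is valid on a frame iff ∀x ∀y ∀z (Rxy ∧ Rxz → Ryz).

◇q → □◇q

A defining formula is ◇q → □◇q (the 5 axiom).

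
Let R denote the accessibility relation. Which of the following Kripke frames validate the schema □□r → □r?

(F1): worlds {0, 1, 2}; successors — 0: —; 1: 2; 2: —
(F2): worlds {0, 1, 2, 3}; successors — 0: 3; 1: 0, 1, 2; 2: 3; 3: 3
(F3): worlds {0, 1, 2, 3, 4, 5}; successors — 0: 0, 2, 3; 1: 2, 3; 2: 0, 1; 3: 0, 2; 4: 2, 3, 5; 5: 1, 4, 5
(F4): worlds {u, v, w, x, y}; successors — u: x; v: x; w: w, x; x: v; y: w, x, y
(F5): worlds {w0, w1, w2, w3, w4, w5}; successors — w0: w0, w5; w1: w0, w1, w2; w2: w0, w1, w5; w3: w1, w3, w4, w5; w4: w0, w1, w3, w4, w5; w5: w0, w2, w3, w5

Frame correspondent (Sahlqvist): ∀x ∀y (Rxy → ∃z (Rxz ∧ Rzy)) — i.e. density.
(F1): fails — R12 but no z with R1z and Rz2.
(F2): holds.
(F3): fails — R43 but no z with R4z and Rz3.
(F4): fails — Rvx but no z with Rvz and Rzx.
(F5): holds.

(F2), (F5)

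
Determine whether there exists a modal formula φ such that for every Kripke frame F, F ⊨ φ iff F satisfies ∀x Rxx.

The condition is reflexivity. A defining modal formula is □r → r.

Yes, by □r → r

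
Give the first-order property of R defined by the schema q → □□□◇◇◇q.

This is a Sahlqvist (Geach-type) schema ◇^0□^0q → □^3◇^3q.
First-order correspondent: ∀x ∀z (xR³z → ∃w (x = w ∧ zR³w)).

∀x ∀z (xR³z → ∃w (x = w ∧ zR³w))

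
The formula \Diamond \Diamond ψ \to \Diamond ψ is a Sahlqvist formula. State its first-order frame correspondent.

Replacing ψ by ¬ψ and contraposing gives the equivalent schema □ψ → □□ψ.
Suppose □ψ→□□ψ is valid. Take Rxy, Ryz and set V(ψ)={w : Rxw}. Then □ψ at x, so □□ψ at x, so □ψ at y, so ψ at z, i.e. Rxz.
The converse is a direct semantic check.
So the correspondent is transitivity.

transitivity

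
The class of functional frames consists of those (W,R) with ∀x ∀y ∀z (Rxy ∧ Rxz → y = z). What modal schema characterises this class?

◇r → □r

A defining formula is ◇r → □r (the CD axiom).
Suppose ◇r→□r is valid. Take Rxy, Rxz and set V(r)={y}. Then ◇r at x, so □r at x, so r at z, i.e. z=y.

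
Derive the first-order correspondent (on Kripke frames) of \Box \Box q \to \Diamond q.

This is a Sahlqvist (Geach-type) schema ◇^0□^2q → □^0◇^1q.
Minimal-valuation argument: fix x; take any y with xR^0y and any z with xR^0z. Set V(q) to the set of worlds R-reachable from y in exactly 2 steps. Then □^2q holds at y, so the antecedent holds at x; validity forces ◇^1q at z, giving a w with zR^1w and yR^2w.
First-order correspondent: \forall x \exists w (x R^2 w \wedge xRw).

\forall x \exists w (x R^2 w \wedge xRw)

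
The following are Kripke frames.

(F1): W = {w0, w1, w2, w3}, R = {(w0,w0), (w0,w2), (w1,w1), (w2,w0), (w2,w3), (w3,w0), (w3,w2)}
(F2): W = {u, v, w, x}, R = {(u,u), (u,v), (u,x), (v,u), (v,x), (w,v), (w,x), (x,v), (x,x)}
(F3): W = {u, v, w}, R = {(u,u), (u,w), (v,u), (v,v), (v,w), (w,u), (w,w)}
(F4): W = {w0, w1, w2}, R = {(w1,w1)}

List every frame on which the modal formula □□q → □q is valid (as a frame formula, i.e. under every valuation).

(F2), (F3), (F4)

Frame correspondent (Sahlqvist): ∀x ∀y (Rxy → ∃z (Rxz ∧ Rzy)) — i.e. density.
(F1): fails — Rw2w3 but no z with Rw2z and Rzw3.
(F2): holds.
(F3): holds.
(F4): holds.
Valid on: (F2), (F3), (F4).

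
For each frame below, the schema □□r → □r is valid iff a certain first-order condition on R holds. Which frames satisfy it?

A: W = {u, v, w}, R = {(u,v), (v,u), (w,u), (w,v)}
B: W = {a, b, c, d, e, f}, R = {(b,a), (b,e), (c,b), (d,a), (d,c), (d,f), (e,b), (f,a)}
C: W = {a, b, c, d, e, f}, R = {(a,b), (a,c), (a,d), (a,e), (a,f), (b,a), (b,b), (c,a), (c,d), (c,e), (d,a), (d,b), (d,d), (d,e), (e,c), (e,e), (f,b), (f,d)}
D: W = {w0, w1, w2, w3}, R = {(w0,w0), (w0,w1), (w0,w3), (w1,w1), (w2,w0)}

Frame correspondent (Sahlqvist): ∀x ∀y (Rxy → ∃z (Rxz ∧ Rzy)) — i.e. density.
A: fails — Ruv but no z with Ruz and Rzv.
B: fails — Reb but no z with Rez and Rzb.
C: fails — Raf but no z with Raz and Rzf.
D: holds.
Valid on: D.

D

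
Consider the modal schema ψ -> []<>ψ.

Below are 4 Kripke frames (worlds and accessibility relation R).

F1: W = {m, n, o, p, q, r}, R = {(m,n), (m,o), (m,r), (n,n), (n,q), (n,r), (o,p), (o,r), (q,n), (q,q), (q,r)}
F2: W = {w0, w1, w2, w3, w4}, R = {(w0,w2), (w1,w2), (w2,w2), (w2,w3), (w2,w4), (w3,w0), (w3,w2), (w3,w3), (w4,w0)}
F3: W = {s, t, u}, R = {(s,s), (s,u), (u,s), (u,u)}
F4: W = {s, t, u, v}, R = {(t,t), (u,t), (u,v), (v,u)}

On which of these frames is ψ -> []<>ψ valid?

Frame correspondent (Sahlqvist): forall x forall y (Rxy -> Ryx) — i.e. symmetry.
F1: fails — Rnr but not Rrn.
F2: fails — Rw1w2 but not Rw2w1.
F3: satisfies the condition.
F4: fails — Rut but not Rtu.
Valid on: F3.

F3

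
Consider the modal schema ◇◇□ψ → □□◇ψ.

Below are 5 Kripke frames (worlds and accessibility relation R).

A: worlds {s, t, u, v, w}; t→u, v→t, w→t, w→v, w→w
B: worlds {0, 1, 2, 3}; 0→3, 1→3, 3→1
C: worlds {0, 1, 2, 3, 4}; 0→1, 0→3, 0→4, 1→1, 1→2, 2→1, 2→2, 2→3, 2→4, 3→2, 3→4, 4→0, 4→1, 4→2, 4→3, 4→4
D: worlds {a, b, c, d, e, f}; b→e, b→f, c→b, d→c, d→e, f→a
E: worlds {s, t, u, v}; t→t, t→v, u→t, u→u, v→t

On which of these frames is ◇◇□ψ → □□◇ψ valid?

B, C, E

This is the axiom for a generalized confluence (Geach) condition; its first-order frame correspondent is ∀x ∀y ∀z ((xR²y ∧ xR²z) → ∃w (yRw ∧ zRw)).
A: fails — vR²u, vR²u but no w* with uRw* and uRw*.
B: holds.
C: holds.
D: fails — bR²a, bR²a but no w with aRw and aRw.
E: holds.
Valid on: B, C, E.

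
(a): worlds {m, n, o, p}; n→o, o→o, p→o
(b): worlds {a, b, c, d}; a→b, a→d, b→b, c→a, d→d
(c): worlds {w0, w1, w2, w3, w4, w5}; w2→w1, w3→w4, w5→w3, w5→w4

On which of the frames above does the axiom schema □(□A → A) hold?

(a)

This is the axiom for shift-reflexivity; its first-order frame correspondent is ∀x ∀y (Rxy → Ryy).
(a): ✓.
(b): fails — Rca but not Raa.
(c): fails — Rw2w1 but not Rw1w1.
Valid on: (a).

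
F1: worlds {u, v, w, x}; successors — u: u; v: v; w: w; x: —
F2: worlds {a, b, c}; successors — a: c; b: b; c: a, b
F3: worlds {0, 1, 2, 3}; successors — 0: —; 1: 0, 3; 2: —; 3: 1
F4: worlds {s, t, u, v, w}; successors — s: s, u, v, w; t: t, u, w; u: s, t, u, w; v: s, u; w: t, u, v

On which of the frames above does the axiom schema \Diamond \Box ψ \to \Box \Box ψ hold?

F1

This is the axiom for a generalized confluence (Geach) condition; its first-order frame correspondent is \forall x \forall y \forall z ((xRy \wedge x R^2 z) \to \exists w (yRw \wedge z = w)).
F1: condition met.
F2: fails — cRa, cR²b but no w with aRw and b=w.
F3: fails — 1R0, 1R²1 but no w with 0Rw and 1=w.
F4: fails — sRs, sR²t but no w* with sRw* and t=w*.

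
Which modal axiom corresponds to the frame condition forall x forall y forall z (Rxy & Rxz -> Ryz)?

A defining formula is ◇s → □◇s (the 5 axiom).

◇s → □◇s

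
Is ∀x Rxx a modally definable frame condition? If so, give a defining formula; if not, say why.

This is a Sahlqvist condition; the T axiom □q → q defines it.
Suppose □q→q is valid. At any x set V(q)={w : Rxw}. Then □q holds at x, so q holds at x, i.e. Rxx.

Yes, by □q → q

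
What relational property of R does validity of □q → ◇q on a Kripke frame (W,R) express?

Suppose □q→◇q is valid. At any x set V(q)=W. Then □q at x, so ◇q at x, so x has a successor.
Conversely, on a frame with seriality the schema holds at every world under every valuation.
Frame condition: ∀x ∃y Rxy.

seriality: ∀x ∃y Rxy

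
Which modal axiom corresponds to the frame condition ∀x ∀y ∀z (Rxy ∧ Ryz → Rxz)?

□ψ → □□ψ

This is transitivity; the standard corresponding axiom is 4: □ψ → □□ψ.
Suppose □ψ→□□ψ is valid. Take Rxy, Ryz and set V(ψ)={w : Rxw}. Then □ψ at x, so □□ψ at x, so □ψ at y, so ψ at z, i.e. Rxz.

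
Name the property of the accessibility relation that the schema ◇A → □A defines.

partial functionality: ∀x ∀y ∀z (Rxy ∧ Rxz → y = z)

This is the CD axiom.
It corresponds to partial functionality: ∀x ∀y ∀z (Rxy ∧ Rxz → y = z).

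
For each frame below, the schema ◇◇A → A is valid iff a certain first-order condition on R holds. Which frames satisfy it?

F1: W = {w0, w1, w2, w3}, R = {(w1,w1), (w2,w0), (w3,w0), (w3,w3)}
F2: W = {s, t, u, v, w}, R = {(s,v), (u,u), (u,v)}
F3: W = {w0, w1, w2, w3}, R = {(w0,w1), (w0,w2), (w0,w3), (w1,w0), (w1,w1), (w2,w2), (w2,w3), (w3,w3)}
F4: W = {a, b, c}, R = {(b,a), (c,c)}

F4

Frame correspondent (Sahlqvist): ∀x ∀y (xR²y → ∃w (y = w ∧ x = w)) — i.e. a generalized confluence (Geach) condition.
F1: fails — w3R²w0 but w0 ≠ w3.
F2: fails — uR²v but v ≠ u.
F3: fails — w0R²w1 but w1 ≠ w0.
F4: ✓.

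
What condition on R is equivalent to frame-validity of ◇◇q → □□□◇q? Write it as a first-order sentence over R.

This is a Sahlqvist (Geach-type) schema ◇^2□^0q → □^3◇^1q.
Minimal-valuation argument: fix x; take any y with xR^2y and any z with xR^3z. Set V(q) to the set of worlds R-reachable from y in exactly 0 steps. Then □^0q holds at y, so the antecedent holds at x; validity forces ◇^1q at z, giving a w with zR^1w and yR^0w.
First-order correspondent: ∀x ∀y ∀z ((xR²y ∧ xR³z) → ∃w (y = w ∧ zRw)).

∀x ∀y ∀z ((xR²y ∧ xR³z) → ∃w (y = w ∧ zRw))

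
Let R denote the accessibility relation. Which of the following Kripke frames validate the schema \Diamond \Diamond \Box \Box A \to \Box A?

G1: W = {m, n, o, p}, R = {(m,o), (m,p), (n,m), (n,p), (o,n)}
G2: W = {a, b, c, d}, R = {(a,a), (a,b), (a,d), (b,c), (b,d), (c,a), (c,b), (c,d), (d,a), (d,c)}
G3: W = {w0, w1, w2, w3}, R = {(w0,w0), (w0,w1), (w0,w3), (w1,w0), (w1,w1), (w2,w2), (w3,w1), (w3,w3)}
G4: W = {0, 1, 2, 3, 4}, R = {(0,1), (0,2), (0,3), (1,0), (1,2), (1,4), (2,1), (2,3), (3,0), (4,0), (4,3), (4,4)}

This is the axiom for a generalized confluence (Geach) condition; its first-order frame correspondent is \forall x \forall y \forall z ((x R^2 y \wedge xRz) \to \exists w (y R^2 w \wedge z = w)).
G1: fails — nR²p, nRm but no w with pR²w and m=w.
G2: fails — bR²d, bRc but no w with dR²w and c=w.
G3: condition met.
G4: fails — 0R²2, 0R1 but no w with 2R²w and 1=w.

G3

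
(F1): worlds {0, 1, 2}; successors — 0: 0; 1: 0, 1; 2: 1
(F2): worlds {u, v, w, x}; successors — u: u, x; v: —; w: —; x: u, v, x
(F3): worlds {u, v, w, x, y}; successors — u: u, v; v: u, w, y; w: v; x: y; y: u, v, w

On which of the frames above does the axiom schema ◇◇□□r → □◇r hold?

(F1)

This is the axiom for a generalized confluence (Geach) condition; its first-order frame correspondent is ∀x ∀y ∀z ((xR²y ∧ xRz) → ∃w (yR²w ∧ zRw)).
(F1): satisfies the condition.
(F2): fails — uR²v, uRu but no t with vR²t and uRt.
(F3): fails — vR²w, vRw but no t with wR²t and wRt.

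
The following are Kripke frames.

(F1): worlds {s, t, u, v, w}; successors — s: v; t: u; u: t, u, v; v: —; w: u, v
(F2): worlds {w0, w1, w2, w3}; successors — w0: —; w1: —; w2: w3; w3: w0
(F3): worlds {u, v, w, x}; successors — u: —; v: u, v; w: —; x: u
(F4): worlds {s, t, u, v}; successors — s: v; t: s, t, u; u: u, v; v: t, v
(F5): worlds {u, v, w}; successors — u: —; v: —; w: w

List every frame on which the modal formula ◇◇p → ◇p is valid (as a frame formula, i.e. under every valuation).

(F3), (F5)

Frame correspondent (Sahlqvist): ∀x ∀y ∀z (Rxy ∧ Ryz → Rxz) — i.e. transitivity.
(F1): fails — Rwu and Rut but not Rwt.
(F2): fails — Rw2w3 and Rw3w0 but not Rw2w0.
(F3): condition met.
(F4): fails — Ruv and Rvt but not Rut.
(F5): condition met.
Valid on: (F3), (F5).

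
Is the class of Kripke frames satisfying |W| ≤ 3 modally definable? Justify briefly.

Not modally definable

If a class were modally definable it would be closed under disjoint unions (Goldblatt–Thomason).
Any modal formula valid on each of 4 disjoint one-world frames is valid on their disjoint union (validity is preserved under disjoint unions). Each one-world frame has |W|=1≤3, but the union has |W|=4.
So no modal formula (or set of formulas) defines exactly the |W|≤3 frames.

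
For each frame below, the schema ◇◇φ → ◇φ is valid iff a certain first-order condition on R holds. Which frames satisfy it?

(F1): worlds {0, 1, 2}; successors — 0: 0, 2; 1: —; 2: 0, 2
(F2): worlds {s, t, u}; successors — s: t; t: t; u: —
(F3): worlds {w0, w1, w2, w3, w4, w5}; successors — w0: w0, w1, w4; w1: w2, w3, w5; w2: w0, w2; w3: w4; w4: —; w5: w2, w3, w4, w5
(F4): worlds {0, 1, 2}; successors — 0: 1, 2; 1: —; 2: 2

(F1), (F2), (F4)

Frame correspondent (Sahlqvist): ∀x ∀y ∀z (Rxy ∧ Ryz → Rxz) — i.e. transitivity.
(F1): condition met.
(F2): condition met.
(F3): fails — Rw1w5 and Rw5w4 but not Rw1w4.
(F4): condition met.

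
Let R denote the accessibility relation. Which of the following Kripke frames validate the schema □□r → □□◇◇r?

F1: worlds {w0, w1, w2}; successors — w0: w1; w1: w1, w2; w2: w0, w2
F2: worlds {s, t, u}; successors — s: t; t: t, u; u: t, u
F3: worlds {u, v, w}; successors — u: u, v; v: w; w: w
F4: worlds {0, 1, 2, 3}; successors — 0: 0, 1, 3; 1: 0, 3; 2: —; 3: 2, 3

Frame correspondent (Sahlqvist): ∀x ∀z (xR²z → ∃w (xR²w ∧ zR²w)) — i.e. a generalized confluence (Geach) condition.
F1: satisfies the condition.
F2: satisfies the condition.
F3: satisfies the condition.
F4: fails — 0R²2 but no w with 0R²w and 2R²w.
Valid on: F1, F2, F3.

F1, F2, F3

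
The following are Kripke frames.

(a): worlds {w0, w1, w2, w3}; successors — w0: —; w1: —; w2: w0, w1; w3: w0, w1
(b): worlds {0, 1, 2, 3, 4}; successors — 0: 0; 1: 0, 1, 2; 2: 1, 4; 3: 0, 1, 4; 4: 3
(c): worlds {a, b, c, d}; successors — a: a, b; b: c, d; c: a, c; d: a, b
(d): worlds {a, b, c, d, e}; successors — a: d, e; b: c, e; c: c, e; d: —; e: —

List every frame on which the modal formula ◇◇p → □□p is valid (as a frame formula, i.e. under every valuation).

(a)

This is the axiom for a generalized confluence (Geach) condition; its first-order frame correspondent is ∀x ∀y ∀z ((xR²y ∧ xR²z) → ∃w (y = w ∧ z = w)).
(a): holds.
(b): fails — 1R²0, 1R²1 but 0 ≠ 1.
(c): fails — aR²a, aR²b but a ≠ b.
(d): fails — bR²c, bR²e but c ≠ e.
Valid on: (a).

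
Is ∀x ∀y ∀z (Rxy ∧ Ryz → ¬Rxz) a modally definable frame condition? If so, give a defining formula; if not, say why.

No

Any modally definable frame class is closed under surjective bounded morphisms.
The 3-cycle (worlds a,b,c with a→b→c→a) is intransitive. Mapping every world to a single reflexive point • is a surjective bounded morphism; the reflexive point is not intransitive (R••∧R•• but R••).
So no modal formula (or set of formulas) defines exactly the intransitive frames.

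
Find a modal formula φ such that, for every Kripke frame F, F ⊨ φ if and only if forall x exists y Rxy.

□p → ◇p

The condition is seriality. The D schema □p → ◇p defines it.
Suppose □p→◇p is valid. At any x set V(p)=W. Then □p at x, so ◇p at x, so x has a successor.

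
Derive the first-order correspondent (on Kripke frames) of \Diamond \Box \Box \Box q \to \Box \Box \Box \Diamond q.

\forall x \forall y \forall z ((xRy \wedge x R^3 z) \to \exists w (y R^3 w \wedge zRw))

This is a Sahlqvist (Geach-type) schema ◇^1□^3q → □^3◇^1q.
Minimal-valuation argument: fix x; take any y with xR^1y and any z with xR^3z. Set V(q) to the set of worlds R-reachable from y in exactly 3 steps. Then □^3q holds at y, so the antecedent holds at x; validity forces ◇^1q at z, giving a w with zR^1w and yR^3w.
First-order correspondent: \forall x \forall y \forall z ((xRy \wedge x R^3 z) \to \exists w (y R^3 w \wedge zRw)).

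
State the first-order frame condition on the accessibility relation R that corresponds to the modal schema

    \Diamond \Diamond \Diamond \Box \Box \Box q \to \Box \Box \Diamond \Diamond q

\forall x \forall y \forall z ((x R^3 y \wedge x R^2 z) \to \exists w (y R^3 w \wedge z R^2 w))

This is a Sahlqvist (Geach-type) schema ◇^3□^3q → □^2◇^2q.
Minimal-valuation argument: fix x; take any y with xR^3y and any z with xR^2z. Set V(q) to the set of worlds R-reachable from y in exactly 3 steps. Then □^3q holds at y, so the antecedent holds at x; validity forces ◇^2q at z, giving a w with zR^2w and yR^3w.
First-order correspondent: \forall x \forall y \forall z ((x R^3 y \wedge x R^2 z) \to \exists w (y R^3 w \wedge z R^2 w)).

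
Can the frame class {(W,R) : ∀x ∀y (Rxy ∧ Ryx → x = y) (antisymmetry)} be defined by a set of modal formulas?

No — not modally definable

Any modally definable frame class is closed under surjective bounded morphisms.
The 6-cycle (worlds w0,w1,w2,w3,w4,w5 with w0→w1→w2→w3→w4→w5→w0) is antisymmetric. Sending even-indexed worlds to s and odd-indexed worlds to t is a surjective bounded morphism onto the two-world frame with s↔t, which is not antisymmetric.
Hence antisymmetry is not modally definable.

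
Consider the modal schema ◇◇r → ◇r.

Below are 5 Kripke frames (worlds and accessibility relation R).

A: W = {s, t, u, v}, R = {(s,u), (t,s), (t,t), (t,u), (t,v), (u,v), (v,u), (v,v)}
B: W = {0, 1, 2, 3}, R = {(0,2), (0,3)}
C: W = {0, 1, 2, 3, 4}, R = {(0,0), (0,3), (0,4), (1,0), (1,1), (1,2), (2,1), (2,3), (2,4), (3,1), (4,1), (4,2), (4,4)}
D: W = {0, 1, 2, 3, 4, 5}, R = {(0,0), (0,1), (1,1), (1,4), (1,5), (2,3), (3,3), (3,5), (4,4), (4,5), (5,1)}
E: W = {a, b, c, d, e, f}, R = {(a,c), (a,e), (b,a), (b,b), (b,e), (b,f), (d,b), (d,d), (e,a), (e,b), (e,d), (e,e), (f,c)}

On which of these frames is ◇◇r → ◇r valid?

B

The schema corresponds to transitivity: ∀x ∀y ∀z (Rxy ∧ Ryz → Rxz).
A: fails — Ruv and Rvu but not Ruu.
B: ✓.
C: fails — R10 and R04 but not R14.
D: fails — R51 and R14 but not R54.
E: fails — Reb and Rbf but not Ref.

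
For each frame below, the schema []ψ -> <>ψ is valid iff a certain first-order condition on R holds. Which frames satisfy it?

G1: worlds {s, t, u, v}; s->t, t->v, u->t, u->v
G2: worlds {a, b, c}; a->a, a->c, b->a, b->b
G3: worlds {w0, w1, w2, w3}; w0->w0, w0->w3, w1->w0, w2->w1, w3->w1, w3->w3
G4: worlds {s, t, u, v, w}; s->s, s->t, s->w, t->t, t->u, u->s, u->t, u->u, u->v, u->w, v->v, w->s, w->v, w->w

G3, G4

The schema corresponds to seriality: forall x exists y Rxy.
G1: fails — world v has no successor.
G2: fails — world c has no successor.
G3: ✓.
G4: ✓.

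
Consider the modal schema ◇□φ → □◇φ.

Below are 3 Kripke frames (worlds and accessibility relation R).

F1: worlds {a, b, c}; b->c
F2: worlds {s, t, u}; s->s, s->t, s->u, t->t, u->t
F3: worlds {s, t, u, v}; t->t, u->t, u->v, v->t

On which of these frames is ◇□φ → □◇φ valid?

F2, F3

This is the axiom for convergence; its first-order frame correspondent is ∀x ∀y ∀z (Rxy ∧ Rxz → ∃w (Ryw ∧ Rzw)).
F1: fails — Rbc and Rbc but c and c have no common successor.
F2: satisfies the condition.
F3: satisfies the condition.
Valid on: F2, F3.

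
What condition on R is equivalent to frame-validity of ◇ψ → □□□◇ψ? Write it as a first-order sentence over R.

This is a Sahlqvist (Geach-type) schema ◇^1□^0ψ → □^3◇^1ψ.
Minimal-valuation argument: fix x; take any y with xR^1y and any z with xR^3z. Set V(ψ) to the set of worlds R-reachable from y in exactly 0 steps. Then □^0ψ holds at y, so the antecedent holds at x; validity forces ◇^1ψ at z, giving a w with zR^1w and yR^0w.
First-order correspondent: ∀x ∀y ∀z ((xRy ∧ xR³z) → ∃w (y = w ∧ zRw)).

∀x ∀y ∀z ((xRy ∧ xR³z) → ∃w (y = w ∧ zRw))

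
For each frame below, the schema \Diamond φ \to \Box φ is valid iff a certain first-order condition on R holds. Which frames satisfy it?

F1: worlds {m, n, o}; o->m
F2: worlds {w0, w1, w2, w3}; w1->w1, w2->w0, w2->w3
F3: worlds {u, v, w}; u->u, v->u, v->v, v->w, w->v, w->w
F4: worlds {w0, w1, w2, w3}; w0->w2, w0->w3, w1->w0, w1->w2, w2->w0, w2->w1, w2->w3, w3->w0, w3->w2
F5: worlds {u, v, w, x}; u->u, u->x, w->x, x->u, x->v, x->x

F1

Frame correspondent (Sahlqvist): \forall x \forall y \forall z (Rxy \wedge Rxz \to y = z) — i.e. partial functionality.
F1: ✓.
F2: fails — w2 sees both w0 and w3.
F3: fails — v sees both u and v.
F4: fails — w0 sees both w2 and w3.
F5: fails — u sees both u and x.
Valid on: F1.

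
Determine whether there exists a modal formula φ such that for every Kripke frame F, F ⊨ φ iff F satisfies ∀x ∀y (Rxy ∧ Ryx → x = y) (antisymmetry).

If a class were modally definable it would be closed under surjective bounded morphisms (Goldblatt–Thomason).
The 4-cycle (worlds w0,w1,w2,w3 with w0→w1→w2→w3→w0) is antisymmetric. Sending even-indexed worlds to s and odd-indexed worlds to t is a surjective bounded morphism onto the two-world frame with s↔t, which is not antisymmetric.
So the class is not modally definable.

Not definable by any modal formula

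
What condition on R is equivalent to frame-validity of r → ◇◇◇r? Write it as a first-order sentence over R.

This is a Sahlqvist (Geach-type) schema ◇^0□^0r → □^0◇^3r.
Minimal-valuation argument: fix x; take any y with xR^0y and any z with xR^0z. Set V(r) to the set of worlds R-reachable from y in exactly 0 steps. Then □^0r holds at y, so the antecedent holds at x; validity forces ◇^3r at z, giving a w with zR^3w and yR^0w.
First-order correspondent: ∀x ∃w (x = w ∧ xR³w).

∀x ∃w (x = w ∧ xR³w)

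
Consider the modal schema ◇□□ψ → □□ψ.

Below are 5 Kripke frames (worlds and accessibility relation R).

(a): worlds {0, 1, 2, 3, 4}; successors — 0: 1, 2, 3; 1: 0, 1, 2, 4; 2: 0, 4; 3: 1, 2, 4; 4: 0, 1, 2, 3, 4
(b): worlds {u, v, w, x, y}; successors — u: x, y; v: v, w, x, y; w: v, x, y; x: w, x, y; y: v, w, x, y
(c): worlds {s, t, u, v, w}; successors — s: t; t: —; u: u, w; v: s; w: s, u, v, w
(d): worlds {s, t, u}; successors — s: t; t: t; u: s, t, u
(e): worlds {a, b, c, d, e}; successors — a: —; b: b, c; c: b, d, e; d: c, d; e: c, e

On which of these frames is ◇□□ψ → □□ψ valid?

The schema corresponds to a generalized confluence (Geach) condition: ∀x ∀y ∀z ((xRy ∧ xR²z) → ∃w (yR²w ∧ z = w)).
(a): fails — 1R0, 1R²3 but no w with 0R²w and 3=w.
(b): satisfies the condition.
(c): fails — vRs, vR²t but no w* with sR²w* and t=w*.
(d): fails — uRs, uR²s but no w with sR²w and s=w.
(e): satisfies the condition.
Valid on: (b), (e).

(b), (e)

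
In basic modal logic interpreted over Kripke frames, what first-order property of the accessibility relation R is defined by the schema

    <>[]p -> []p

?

the Euclidean property

Equivalently (dual form): ◇p → □◇p.
Suppose ◇p→□◇p is valid. Take Rxy, Rxz and set V(p)={y}. Then ◇p at x, so □◇p at x, so ◇p at z, so some w with Rzw has p; w=y, i.e. Rzy. By symmetry of the argument, Ryz.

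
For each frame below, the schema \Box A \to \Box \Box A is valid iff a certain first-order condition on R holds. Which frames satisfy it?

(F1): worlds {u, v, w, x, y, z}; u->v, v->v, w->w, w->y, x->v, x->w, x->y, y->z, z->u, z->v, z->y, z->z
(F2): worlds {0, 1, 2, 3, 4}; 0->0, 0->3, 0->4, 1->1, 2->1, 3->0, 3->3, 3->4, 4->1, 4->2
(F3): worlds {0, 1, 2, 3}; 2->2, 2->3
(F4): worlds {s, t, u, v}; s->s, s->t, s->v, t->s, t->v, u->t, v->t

(F3)

This is the axiom for transitivity; its first-order frame correspondent is \forall x \forall y \forall z (Rxy \wedge Ryz \to Rxz).
(F1): fails — Rwy and Ryz but not Rwz.
(F2): fails — R34 and R42 but not R32.
(F3): condition met.
(F4): fails — Rtv and Rvt but not Rtt.
Valid on: (F3).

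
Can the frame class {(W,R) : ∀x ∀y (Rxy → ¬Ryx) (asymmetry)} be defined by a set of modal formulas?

Modal frame validity is preserved under surjective bounded morphisms.
The 4-cycle (worlds 0,1,2,3 with 0→1→2→3→0) is asymmetric. Mapping every world to a single reflexive point • is a surjective bounded morphism, and the reflexive point is not asymmetric (R•• but asymmetry requires ¬R••).
Hence asymmetry is not modally definable.

No — not modally definable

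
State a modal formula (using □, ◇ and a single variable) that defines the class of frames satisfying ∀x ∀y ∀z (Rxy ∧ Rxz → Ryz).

◇ψ → □◇ψ

The condition is the Euclidean property. The 5 schema ◇ψ → □◇ψ defines it.
Suppose ◇ψ→□◇ψ is valid. Take Rxy, Rxz and set V(ψ)={y}. Then ◇ψ at x, so □◇ψ at x, so ◇ψ at z, so some w with Rzw has ψ; w=y, i.e. Rzy. By symmetry of the argument, Ryz.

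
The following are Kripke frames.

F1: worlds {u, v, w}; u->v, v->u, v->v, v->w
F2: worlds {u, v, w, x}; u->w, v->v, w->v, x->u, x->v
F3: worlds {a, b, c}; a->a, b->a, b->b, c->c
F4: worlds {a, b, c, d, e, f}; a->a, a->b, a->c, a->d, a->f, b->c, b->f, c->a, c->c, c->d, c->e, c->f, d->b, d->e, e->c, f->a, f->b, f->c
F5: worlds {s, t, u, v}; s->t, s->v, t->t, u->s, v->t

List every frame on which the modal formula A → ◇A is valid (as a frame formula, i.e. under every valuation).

F3

The schema corresponds to reflexivity: ∀x Rxx.
F1: fails — world u does not see itself.
F2: fails — world u does not see itself.
F3: ✓.
F4: fails — world b does not see itself.
F5: fails — world s does not see itself.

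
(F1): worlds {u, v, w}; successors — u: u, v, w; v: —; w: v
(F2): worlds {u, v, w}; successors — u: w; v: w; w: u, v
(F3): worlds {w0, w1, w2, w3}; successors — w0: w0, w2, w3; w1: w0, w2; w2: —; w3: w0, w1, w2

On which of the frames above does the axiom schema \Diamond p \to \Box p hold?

The schema corresponds to partial functionality: \forall x \forall y \forall z (Rxy \wedge Rxz \to y = z).
(F1): fails — u sees both u and v.
(F2): fails — w sees both u and v.
(F3): fails — w0 sees both w0 and w2.
Valid on no frame.

none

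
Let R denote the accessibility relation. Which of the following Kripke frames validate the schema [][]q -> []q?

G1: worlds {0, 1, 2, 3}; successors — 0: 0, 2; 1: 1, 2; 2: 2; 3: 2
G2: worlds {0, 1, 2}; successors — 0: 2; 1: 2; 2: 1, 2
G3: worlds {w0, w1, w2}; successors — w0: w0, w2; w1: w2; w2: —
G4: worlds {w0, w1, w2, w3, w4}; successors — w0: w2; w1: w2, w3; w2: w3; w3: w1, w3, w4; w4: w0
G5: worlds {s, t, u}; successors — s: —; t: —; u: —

The schema corresponds to density: forall x forall y (Rxy -> exists z (Rxz & Rzy)).
G1: condition met.
G2: condition met.
G3: fails — Rw1w2 but no z with Rw1z and Rzw2.
G4: fails — Rw1w2 but no z with Rw1z and Rzw2.
G5: condition met.
Valid on: G1, G2, G5.

G1, G2, G5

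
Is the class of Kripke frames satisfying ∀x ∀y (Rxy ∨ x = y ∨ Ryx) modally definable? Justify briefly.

Not modally definable

If a class were modally definable it would be closed under disjoint unions (Goldblatt–Thomason).
Take 2 disjoint single-world reflexive frames: each is trivially connected, but their disjoint union has 2 worlds with no edge between distinct components, so it is not connected.
So no modal formula (or set of formulas) defines exactly the connected frames.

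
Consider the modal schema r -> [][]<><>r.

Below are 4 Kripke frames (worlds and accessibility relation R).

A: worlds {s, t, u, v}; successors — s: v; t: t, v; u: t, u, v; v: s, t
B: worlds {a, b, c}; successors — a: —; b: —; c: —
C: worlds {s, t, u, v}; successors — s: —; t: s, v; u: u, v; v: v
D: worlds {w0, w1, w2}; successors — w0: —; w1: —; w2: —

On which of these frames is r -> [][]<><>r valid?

B, D

The schema corresponds to a generalized confluence (Geach) condition: forall x forall z (x R^2 z -> exists w (x = w & z R^2 w)).
A: fails — uR²s but no w with u=w and sR²w.
B: holds.
C: fails — tR²v but no w with t=w and vR²w.
D: holds.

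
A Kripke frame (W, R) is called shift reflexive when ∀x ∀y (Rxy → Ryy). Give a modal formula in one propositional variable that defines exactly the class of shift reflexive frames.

This is shift-reflexivity; the standard corresponding axiom is T□: □(□ψ → ψ).
Suppose □(□ψ→ψ) is valid. Take Rxy and set V(ψ)={w : Ryw}. Then at y, □ψ holds; since □(□ψ→ψ) at x, □ψ→ψ at y, so ψ at y, i.e. Ryy.

□(□ψ → ψ)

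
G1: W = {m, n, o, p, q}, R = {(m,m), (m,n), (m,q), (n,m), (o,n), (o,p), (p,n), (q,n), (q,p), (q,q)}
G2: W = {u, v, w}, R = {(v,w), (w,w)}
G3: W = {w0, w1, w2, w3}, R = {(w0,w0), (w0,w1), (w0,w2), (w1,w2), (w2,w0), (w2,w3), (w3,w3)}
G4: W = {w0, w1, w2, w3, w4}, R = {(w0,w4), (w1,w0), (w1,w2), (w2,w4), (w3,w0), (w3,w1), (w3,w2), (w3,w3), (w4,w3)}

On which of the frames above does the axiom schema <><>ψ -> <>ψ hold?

G2

Frame correspondent (Sahlqvist): forall x forall y forall z (Rxy & Ryz -> Rxz) — i.e. transitivity.
G1: fails — Ron and Rnm but not Rom.
G2: ✓.
G3: fails — Rw1w2 and Rw2w0 but not Rw1w0.
G4: fails — Rw1w2 and Rw2w4 but not Rw1w4.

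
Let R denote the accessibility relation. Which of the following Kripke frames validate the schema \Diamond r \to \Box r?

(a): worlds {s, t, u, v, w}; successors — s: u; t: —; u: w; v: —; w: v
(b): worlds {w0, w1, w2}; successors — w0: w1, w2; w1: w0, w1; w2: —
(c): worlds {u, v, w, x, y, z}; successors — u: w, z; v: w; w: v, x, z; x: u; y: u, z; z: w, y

(a)

This is the axiom for partial functionality; its first-order frame correspondent is \forall x \forall y \forall z (Rxy \wedge Rxz \to y = z).
(a): condition met.
(b): fails — w0 sees both w1 and w2.
(c): fails — u sees both w and z.
Valid on: (a).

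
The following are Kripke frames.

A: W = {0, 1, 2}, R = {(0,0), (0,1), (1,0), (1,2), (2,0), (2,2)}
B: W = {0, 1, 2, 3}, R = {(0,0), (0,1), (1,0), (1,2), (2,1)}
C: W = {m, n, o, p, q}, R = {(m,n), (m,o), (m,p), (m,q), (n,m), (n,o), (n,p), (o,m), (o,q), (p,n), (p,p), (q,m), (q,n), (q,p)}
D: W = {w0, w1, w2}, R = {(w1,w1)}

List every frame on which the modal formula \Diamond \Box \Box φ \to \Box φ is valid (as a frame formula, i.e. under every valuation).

This is the axiom for a generalized confluence (Geach) condition; its first-order frame correspondent is \forall x \forall y \forall z ((xRy \wedge xRz) \to \exists w (y R^2 w \wedge z = w)).
A: ✓.
B: ✓.
C: fails — mRp, mRq but no w with pR²w and q=w.
D: ✓.

A, B, D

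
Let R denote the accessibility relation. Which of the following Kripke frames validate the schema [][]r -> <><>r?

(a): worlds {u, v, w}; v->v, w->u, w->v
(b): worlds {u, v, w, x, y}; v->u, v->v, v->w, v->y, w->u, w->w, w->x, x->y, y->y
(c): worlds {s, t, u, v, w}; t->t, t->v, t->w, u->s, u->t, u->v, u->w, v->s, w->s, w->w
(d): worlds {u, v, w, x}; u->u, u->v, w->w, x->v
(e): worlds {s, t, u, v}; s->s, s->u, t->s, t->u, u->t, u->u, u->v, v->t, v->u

(e)

This is the axiom for a generalized confluence (Geach) condition; its first-order frame correspondent is forall x exists w (x R^2 w & x R^2 w).
(a): fails — at u but no t with uR²t and uR²t.
(b): fails — at u but no t with uR²t and uR²t.
(c): fails — at s but no w* with sR²w* and sR²w*.
(d): fails — at v but no t with vR²t and vR²t.
(e): satisfies the condition.
Valid on: (e).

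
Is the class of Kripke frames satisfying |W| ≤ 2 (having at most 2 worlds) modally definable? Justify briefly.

Any modally definable frame class is closed under disjoint unions.
Any modal formula valid on each of 3 disjoint one-world frames is valid on their disjoint union (validity is preserved under disjoint unions). Each one-world frame has |W|=1≤2, but the union has |W|=3.
So the class is not modally definable.

Not modally definable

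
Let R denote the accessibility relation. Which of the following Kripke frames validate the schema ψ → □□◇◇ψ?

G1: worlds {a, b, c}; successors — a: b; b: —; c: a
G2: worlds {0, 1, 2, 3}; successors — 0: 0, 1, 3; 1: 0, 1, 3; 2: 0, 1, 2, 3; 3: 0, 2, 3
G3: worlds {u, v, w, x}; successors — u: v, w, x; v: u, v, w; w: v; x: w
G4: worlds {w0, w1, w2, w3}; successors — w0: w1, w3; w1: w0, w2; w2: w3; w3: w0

G2, G3, G4

This is the axiom for a generalized confluence (Geach) condition; its first-order frame correspondent is ∀x ∀z (xR²z → ∃w (x = w ∧ zR²w)).
G1: fails — cR²b but no w with c=w and bR²w.
G2: ✓.
G3: ✓.
G4: ✓.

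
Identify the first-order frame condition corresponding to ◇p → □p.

This schema is the CD axiom.
It corresponds to partial functionality: ∀x ∀y ∀z (Rxy ∧ Rxz → y = z).

Partial functionality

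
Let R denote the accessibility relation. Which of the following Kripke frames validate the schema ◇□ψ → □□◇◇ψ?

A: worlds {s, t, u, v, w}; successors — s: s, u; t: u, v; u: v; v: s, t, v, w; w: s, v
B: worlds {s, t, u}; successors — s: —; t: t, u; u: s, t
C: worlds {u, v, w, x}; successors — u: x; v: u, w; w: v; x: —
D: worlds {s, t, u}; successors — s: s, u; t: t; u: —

A

Frame correspondent (Sahlqvist): ∀x ∀y ∀z ((xRy ∧ xR²z) → ∃w (yRw ∧ zR²w)) — i.e. a generalized confluence (Geach) condition.
A: satisfies the condition.
B: fails — tRt, tR²s but no w with tRw and sR²w.
C: fails — vRu, vR²x but no t with uRt and xR²t.
D: fails — sRs, sR²u but no w with sRw and uR²w.
Valid on: A.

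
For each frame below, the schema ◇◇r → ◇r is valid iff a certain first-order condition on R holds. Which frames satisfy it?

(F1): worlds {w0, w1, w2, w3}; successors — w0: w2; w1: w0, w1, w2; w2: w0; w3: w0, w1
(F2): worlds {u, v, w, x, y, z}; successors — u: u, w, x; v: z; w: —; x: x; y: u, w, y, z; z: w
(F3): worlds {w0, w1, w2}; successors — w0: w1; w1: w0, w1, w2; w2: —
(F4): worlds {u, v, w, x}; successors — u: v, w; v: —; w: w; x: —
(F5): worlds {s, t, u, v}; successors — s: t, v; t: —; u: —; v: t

Frame correspondent (Sahlqvist): ∀x ∀y ∀z (Rxy ∧ Ryz → Rxz) — i.e. transitivity.
(F1): fails — Rw3w1 and Rw1w2 but not Rw3w2.
(F2): fails — Rvz and Rzw but not Rvw.
(F3): fails — Rw0w1 and Rw1w2 but not Rw0w2.
(F4): condition met.
(F5): condition met.
Valid on: (F4), (F5).

(F4), (F5)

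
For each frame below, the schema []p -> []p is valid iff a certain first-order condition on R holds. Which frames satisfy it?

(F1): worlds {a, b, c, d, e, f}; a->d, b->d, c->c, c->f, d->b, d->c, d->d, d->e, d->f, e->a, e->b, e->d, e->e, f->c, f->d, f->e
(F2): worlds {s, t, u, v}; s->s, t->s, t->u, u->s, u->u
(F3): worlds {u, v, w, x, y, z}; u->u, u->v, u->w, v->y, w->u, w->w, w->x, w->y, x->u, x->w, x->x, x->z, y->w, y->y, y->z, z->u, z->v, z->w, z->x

This is the axiom for a generalized confluence (Geach) condition; its first-order frame correspondent is forall x forall z (xRz -> exists w (xRw & z = w)).
(F1): satisfies the condition.
(F2): satisfies the condition.
(F3): satisfies the condition.

(F1), (F2), (F3)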